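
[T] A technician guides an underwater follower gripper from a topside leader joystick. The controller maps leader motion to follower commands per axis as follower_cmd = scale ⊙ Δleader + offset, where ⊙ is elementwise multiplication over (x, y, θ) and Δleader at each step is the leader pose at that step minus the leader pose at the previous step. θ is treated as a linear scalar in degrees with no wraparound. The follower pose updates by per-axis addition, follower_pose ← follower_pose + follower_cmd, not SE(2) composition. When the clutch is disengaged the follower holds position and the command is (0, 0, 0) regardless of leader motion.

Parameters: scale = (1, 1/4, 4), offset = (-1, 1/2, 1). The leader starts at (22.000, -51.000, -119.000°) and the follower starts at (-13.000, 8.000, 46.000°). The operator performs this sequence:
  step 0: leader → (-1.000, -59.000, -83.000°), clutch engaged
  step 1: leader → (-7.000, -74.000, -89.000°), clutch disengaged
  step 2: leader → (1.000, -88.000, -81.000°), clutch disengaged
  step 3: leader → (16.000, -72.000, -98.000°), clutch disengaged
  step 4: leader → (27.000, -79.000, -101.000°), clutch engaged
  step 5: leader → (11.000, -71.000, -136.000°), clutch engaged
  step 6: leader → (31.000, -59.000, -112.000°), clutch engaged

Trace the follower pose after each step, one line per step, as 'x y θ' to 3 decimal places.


step 0: Δleader=(-23.000, -8.000, 36.000°), engaged; cmd=(-24.000, -1.500, 145.000°) → follower=(-37.000, 6.500, 191.000°)
step 1: Δleader=(-6.000, -15.000, -6.000°), disengaged; cmd=(0,0,0) → follower holds at (-37.000, 6.500, 191.000°)
step 2: Δleader=(8.000, -14.000, 8.000°), disengaged; cmd=(0,0,0) → follower holds at (-37.000, 6.500, 191.000°)
step 3: Δleader=(15.000, 16.000, -17.000°), disengaged; cmd=(0,0,0) → follower holds at (-37.000, 6.500, 191.000°)
step 4: Δleader=(11.000, -7.000, -3.000°), engaged; cmd=(10.000, -1.250, -11.000°) → follower=(-27.000, 5.250, 180.000°)
step 5: Δleader=(-16.000, 8.000, -35.000°), engaged; cmd=(-17.000, 2.500, -139.000°) → follower=(-44.000, 7.750, 41.000°)
step 6: Δleader=(20.000, 12.000, 24.000°), engaged; cmd=(19.000, 3.500, 97.000°) → follower=(-25.000, 11.250, 138.000°)

-37.000 6.500 191.000
-37.000 6.500 191.000
-37.000 6.500 191.000
-37.000 6.500 191.000
-27.000 5.250 180.000
-44.000 7.750 41.000
-25.000 11.250 138.000


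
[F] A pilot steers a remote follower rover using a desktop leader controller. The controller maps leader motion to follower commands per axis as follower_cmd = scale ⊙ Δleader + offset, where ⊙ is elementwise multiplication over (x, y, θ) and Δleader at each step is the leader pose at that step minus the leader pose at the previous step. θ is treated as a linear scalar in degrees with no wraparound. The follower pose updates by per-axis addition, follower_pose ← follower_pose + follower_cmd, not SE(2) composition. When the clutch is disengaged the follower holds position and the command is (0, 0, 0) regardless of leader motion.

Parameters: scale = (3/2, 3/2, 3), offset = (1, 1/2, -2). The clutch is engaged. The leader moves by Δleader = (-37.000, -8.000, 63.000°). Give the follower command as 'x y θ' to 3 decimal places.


-54.500 -11.500 187.000

axis x: 3/2·-37.000 + 1 = -54.500
axis y: 3/2·-8.000 + 1/2 = -11.500
axis θ: 3·63.000 + -2 = 187.000


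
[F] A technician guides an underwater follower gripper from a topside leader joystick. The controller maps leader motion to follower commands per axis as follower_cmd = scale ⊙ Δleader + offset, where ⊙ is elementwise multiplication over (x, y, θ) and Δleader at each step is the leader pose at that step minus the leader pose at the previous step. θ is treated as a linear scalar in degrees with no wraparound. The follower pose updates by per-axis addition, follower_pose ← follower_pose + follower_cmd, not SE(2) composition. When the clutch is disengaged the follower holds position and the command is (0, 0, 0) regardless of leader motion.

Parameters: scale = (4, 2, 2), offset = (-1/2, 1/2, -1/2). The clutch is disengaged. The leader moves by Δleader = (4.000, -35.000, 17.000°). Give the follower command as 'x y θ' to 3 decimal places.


clutch disengaged → follower holds; cmd = (0, 0, 0)

0.000 0.000 0.000


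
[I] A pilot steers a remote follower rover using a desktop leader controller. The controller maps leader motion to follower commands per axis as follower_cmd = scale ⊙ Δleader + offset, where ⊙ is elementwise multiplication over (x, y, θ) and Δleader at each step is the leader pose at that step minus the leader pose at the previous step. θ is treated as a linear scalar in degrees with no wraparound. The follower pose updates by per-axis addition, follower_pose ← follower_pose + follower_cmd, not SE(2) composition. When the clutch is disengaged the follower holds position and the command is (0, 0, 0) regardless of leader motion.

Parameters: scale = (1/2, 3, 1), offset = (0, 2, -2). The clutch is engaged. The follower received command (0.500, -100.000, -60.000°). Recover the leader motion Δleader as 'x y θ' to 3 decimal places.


1.000 -34.000 -58.000

axis x: (0.500 − 0) / (1/2) = 1.000
axis y: (-100.000 − 2) / (3) = -34.000
axis θ: (-60.000 − -2) / (1) = -58.000


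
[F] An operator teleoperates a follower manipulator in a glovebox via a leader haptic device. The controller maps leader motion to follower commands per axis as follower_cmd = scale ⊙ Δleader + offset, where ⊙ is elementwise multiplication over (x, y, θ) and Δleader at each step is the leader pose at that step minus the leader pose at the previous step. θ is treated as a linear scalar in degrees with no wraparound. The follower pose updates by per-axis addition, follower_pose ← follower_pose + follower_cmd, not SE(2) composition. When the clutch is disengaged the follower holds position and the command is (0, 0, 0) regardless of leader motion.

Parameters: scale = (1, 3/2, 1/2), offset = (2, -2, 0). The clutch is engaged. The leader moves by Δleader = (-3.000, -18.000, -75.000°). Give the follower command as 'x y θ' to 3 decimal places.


axis x: 1·-3.000 + 2 = -1.000
axis y: 3/2·-18.000 + -2 = -29.000
axis θ: 1/2·-75.000 + 0 = -37.500

-1.000 -29.000 -37.500


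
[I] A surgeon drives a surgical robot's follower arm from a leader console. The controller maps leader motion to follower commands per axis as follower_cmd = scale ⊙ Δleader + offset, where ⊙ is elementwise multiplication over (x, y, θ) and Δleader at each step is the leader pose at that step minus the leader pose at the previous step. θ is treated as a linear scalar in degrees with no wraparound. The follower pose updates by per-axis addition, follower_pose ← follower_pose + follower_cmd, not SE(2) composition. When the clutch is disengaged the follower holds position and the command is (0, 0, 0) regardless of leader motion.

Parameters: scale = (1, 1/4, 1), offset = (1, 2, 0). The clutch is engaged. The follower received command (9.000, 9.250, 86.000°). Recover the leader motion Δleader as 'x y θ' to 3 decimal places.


axis x: (9.000 − 1) / (1) = 8.000
axis y: (9.250 − 2) / (1/4) = 29.000
axis θ: (86.000 − 0) / (1) = 86.000

8.000 29.000 86.000


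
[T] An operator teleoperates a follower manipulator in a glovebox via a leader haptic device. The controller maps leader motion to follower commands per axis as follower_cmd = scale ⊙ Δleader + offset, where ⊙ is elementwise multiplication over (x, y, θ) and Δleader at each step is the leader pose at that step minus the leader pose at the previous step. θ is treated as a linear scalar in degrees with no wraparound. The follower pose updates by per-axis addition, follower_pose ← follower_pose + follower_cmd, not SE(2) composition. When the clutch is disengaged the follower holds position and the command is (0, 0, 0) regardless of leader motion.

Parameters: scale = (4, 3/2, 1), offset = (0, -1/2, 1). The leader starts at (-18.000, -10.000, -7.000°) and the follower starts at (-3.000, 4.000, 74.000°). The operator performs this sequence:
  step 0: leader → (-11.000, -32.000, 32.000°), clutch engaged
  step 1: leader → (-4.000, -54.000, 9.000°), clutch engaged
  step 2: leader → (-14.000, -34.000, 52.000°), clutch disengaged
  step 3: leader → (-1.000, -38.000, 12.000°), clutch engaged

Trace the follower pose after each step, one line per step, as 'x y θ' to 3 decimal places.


step 0: Δleader=(7.000, -22.000, 39.000°), engaged; cmd=(28.000, -33.500, 40.000°) → follower=(25.000, -29.500, 114.000°)
step 1: Δleader=(7.000, -22.000, -23.000°), engaged; cmd=(28.000, -33.500, -22.000°) → follower=(53.000, -63.000, 92.000°)
step 2: Δleader=(-10.000, 20.000, 43.000°), disengaged; cmd=(0,0,0) → follower holds at (53.000, -63.000, 92.000°)
step 3: Δleader=(13.000, -4.000, -40.000°), engaged; cmd=(52.000, -6.500, -39.000°) → follower=(105.000, -69.500, 53.000°)

25.000 -29.500 114.000
53.000 -63.000 92.000
53.000 -63.000 92.000
105.000 -69.500 53.000


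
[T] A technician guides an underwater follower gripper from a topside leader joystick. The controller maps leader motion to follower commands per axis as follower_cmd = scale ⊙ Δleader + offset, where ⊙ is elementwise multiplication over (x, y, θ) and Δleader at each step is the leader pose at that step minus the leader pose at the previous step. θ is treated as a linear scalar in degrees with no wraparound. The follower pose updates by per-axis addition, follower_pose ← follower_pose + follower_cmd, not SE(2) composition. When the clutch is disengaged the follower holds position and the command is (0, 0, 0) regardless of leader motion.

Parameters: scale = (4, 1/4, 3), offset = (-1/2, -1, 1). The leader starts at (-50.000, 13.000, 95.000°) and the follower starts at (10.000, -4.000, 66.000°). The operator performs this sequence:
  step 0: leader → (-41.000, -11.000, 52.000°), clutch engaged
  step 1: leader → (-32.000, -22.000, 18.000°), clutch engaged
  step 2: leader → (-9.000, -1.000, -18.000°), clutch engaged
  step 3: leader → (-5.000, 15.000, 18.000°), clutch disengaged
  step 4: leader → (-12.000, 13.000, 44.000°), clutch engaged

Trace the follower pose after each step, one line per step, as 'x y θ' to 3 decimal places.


step 0: Δleader=(9.000, -24.000, -43.000°), engaged; cmd=(35.500, -7.000, -128.000°) → follower=(45.500, -11.000, -62.000°)
step 1: Δleader=(9.000, -11.000, -34.000°), engaged; cmd=(35.500, -3.750, -101.000°) → follower=(81.000, -14.750, -163.000°)
step 2: Δleader=(23.000, 21.000, -36.000°), engaged; cmd=(91.500, 4.250, -107.000°) → follower=(172.500, -10.500, -270.000°)
step 3: Δleader=(4.000, 16.000, 36.000°), disengaged; cmd=(0,0,0) → follower holds at (172.500, -10.500, -270.000°)
step 4: Δleader=(-7.000, -2.000, 26.000°), engaged; cmd=(-28.500, -1.500, 79.000°) → follower=(144.000, -12.000, -191.000°)

45.500 -11.000 -62.000
81.000 -14.750 -163.000
172.500 -10.500 -270.000
172.500 -10.500 -270.000
144.000 -12.000 -191.000


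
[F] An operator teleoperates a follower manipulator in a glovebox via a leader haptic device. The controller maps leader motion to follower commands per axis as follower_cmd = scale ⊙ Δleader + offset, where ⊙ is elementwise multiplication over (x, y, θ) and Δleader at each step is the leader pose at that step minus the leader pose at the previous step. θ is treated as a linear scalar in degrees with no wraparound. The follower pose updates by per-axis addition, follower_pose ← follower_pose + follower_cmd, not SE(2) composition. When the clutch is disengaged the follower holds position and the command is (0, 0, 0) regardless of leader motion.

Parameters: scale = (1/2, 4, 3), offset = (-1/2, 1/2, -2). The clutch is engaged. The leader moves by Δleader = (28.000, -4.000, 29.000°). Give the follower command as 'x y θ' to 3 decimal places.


axis x: 1/2·28.000 + -1/2 = 13.500
axis y: 4·-4.000 + 1/2 = -15.500
axis θ: 3·29.000 + -2 = 85.000

13.500 -15.500 85.000


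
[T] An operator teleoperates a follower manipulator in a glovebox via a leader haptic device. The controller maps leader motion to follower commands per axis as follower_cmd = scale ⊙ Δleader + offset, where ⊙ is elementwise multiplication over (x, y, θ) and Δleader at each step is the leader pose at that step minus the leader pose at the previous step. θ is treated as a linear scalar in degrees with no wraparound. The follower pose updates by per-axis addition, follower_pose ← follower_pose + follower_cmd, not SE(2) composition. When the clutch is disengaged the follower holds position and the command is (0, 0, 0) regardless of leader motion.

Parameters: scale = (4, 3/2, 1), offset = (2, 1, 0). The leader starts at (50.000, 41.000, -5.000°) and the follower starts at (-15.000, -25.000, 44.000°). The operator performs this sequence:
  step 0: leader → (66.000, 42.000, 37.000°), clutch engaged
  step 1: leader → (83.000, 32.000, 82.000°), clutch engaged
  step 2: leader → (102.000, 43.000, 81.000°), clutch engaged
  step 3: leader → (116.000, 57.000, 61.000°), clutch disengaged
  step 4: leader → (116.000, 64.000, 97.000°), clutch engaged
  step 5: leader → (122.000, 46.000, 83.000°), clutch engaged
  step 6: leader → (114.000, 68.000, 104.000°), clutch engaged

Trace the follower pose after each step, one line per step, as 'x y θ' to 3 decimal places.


51.000 -22.500 86.000
121.000 -36.500 131.000
199.000 -19.000 130.000
199.000 -19.000 130.000
201.000 -7.500 166.000
227.000 -33.500 152.000
197.000 0.500 173.000

step 0: Δleader=(16.000, 1.000, 42.000°), engaged; cmd=(66.000, 2.500, 42.000°) → follower=(51.000, -22.500, 86.000°)
step 1: Δleader=(17.000, -10.000, 45.000°), engaged; cmd=(70.000, -14.000, 45.000°) → follower=(121.000, -36.500, 131.000°)
step 2: Δleader=(19.000, 11.000, -1.000°), engaged; cmd=(78.000, 17.500, -1.000°) → follower=(199.000, -19.000, 130.000°)
step 3: Δleader=(14.000, 14.000, -20.000°), disengaged; cmd=(0,0,0) → follower holds at (199.000, -19.000, 130.000°)
step 4: Δleader=(0.000, 7.000, 36.000°), engaged; cmd=(2.000, 11.500, 36.000°) → follower=(201.000, -7.500, 166.000°)
step 5: Δleader=(6.000, -18.000, -14.000°), engaged; cmd=(26.000, -26.000, -14.000°) → follower=(227.000, -33.500, 152.000°)
step 6: Δleader=(-8.000, 22.000, 21.000°), engaged; cmd=(-30.000, 34.000, 21.000°) → follower=(197.000, 0.500, 173.000°)


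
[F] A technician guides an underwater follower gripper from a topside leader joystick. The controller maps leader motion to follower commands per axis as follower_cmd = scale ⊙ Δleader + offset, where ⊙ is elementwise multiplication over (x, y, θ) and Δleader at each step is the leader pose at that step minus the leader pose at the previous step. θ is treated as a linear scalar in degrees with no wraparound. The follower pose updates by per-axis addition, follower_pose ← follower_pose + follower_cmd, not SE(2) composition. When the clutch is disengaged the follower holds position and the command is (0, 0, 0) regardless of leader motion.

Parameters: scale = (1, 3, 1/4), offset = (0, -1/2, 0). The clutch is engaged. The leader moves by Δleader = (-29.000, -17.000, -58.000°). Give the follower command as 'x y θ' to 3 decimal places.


-29.000 -51.500 -14.500

axis x: 1·-29.000 + 0 = -29.000
axis y: 3·-17.000 + -1/2 = -51.500
axis θ: 1/4·-58.000 + 0 = -14.500


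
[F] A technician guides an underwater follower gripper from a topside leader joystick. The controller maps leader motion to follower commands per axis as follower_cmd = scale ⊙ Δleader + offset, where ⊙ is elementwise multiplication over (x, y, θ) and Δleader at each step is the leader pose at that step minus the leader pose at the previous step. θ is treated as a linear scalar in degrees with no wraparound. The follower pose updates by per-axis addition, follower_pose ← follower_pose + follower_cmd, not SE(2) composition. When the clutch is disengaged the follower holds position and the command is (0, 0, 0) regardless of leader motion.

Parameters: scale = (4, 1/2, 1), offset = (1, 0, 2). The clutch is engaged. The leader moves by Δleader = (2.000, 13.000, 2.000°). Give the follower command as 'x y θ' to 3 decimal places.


9.000 6.500 4.000

axis x: 4·2.000 + 1 = 9.000
axis y: 1/2·13.000 + 0 = 6.500
axis θ: 1·2.000 + 2 = 4.000


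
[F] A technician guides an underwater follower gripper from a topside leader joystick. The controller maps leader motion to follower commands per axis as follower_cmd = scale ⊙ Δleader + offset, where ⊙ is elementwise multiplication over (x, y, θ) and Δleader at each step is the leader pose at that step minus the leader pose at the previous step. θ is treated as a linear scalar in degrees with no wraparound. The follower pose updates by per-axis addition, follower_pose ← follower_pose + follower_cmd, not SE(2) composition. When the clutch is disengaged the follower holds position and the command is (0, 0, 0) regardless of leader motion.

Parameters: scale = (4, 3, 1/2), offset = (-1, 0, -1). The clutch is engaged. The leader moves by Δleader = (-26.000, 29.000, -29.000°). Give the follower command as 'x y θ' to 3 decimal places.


-105.000 87.000 -15.500

axis x: 4·-26.000 + -1 = -105.000
axis y: 3·29.000 + 0 = 87.000
axis θ: 1/2·-29.000 + -1 = -15.500


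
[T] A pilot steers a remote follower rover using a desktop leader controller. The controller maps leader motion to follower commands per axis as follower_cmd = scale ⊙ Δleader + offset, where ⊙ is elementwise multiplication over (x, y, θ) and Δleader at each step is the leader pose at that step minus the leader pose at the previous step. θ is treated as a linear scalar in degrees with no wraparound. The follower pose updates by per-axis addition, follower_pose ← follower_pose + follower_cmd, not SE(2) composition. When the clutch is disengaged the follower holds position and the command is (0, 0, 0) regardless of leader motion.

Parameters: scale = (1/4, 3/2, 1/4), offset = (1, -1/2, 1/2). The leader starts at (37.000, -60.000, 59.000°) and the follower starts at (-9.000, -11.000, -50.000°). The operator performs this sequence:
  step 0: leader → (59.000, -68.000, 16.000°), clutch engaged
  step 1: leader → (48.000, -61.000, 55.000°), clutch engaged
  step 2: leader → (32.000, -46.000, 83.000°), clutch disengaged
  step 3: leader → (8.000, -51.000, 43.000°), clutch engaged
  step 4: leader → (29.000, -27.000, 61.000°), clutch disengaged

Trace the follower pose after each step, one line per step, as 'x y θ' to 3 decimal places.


step 0: Δleader=(22.000, -8.000, -43.000°), engaged; cmd=(6.500, -12.500, -10.250°) → follower=(-2.500, -23.500, -60.250°)
step 1: Δleader=(-11.000, 7.000, 39.000°), engaged; cmd=(-1.750, 10.000, 10.250°) → follower=(-4.250, -13.500, -50.000°)
step 2: Δleader=(-16.000, 15.000, 28.000°), disengaged; cmd=(0,0,0) → follower holds at (-4.250, -13.500, -50.000°)
step 3: Δleader=(-24.000, -5.000, -40.000°), engaged; cmd=(-5.000, -8.000, -9.500°) → follower=(-9.250, -21.500, -59.500°)
step 4: Δleader=(21.000, 24.000, 18.000°), disengaged; cmd=(0,0,0) → follower holds at (-9.250, -21.500, -59.500°)

-2.500 -23.500 -60.250
-4.250 -13.500 -50.000
-4.250 -13.500 -50.000
-9.250 -21.500 -59.500
-9.250 -21.500 -59.500


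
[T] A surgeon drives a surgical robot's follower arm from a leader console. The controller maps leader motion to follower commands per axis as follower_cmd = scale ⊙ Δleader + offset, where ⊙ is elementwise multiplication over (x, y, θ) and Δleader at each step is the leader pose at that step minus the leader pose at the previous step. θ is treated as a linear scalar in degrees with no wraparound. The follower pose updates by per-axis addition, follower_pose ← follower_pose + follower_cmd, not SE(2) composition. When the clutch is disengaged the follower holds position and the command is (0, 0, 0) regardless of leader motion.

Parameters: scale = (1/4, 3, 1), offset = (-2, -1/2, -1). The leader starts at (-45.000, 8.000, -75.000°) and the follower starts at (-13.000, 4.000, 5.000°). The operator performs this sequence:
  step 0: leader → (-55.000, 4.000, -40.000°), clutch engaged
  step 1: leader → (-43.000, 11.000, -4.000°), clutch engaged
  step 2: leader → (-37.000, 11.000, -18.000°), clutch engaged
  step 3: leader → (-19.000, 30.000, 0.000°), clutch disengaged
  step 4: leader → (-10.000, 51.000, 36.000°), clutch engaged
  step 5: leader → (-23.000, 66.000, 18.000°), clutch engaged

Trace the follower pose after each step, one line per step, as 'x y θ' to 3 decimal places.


-17.500 -8.500 39.000
-16.500 12.000 74.000
-17.000 11.500 59.000
-17.000 11.500 59.000
-16.750 74.000 94.000
-22.000 118.500 75.000

step 0: Δleader=(-10.000, -4.000, 35.000°), engaged; cmd=(-4.500, -12.500, 34.000°) → follower=(-17.500, -8.500, 39.000°)
step 1: Δleader=(12.000, 7.000, 36.000°), engaged; cmd=(1.000, 20.500, 35.000°) → follower=(-16.500, 12.000, 74.000°)
step 2: Δleader=(6.000, 0.000, -14.000°), engaged; cmd=(-0.500, -0.500, -15.000°) → follower=(-17.000, 11.500, 59.000°)
step 3: Δleader=(18.000, 19.000, 18.000°), disengaged; cmd=(0,0,0) → follower holds at (-17.000, 11.500, 59.000°)
step 4: Δleader=(9.000, 21.000, 36.000°), engaged; cmd=(0.250, 62.500, 35.000°) → follower=(-16.750, 74.000, 94.000°)
step 5: Δleader=(-13.000, 15.000, -18.000°), engaged; cmd=(-5.250, 44.500, -19.000°) → follower=(-22.000, 118.500, 75.000°)


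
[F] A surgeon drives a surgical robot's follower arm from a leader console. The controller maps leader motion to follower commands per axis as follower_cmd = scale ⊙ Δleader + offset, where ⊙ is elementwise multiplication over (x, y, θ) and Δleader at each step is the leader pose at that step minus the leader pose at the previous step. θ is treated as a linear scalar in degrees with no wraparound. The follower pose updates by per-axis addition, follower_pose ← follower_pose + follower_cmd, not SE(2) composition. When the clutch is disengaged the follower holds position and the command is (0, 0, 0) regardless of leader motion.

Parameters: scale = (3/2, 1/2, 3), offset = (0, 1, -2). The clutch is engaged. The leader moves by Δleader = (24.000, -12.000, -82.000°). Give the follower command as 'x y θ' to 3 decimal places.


axis x: 3/2·24.000 + 0 = 36.000
axis y: 1/2·-12.000 + 1 = -5.000
axis θ: 3·-82.000 + -2 = -248.000

36.000 -5.000 -248.000


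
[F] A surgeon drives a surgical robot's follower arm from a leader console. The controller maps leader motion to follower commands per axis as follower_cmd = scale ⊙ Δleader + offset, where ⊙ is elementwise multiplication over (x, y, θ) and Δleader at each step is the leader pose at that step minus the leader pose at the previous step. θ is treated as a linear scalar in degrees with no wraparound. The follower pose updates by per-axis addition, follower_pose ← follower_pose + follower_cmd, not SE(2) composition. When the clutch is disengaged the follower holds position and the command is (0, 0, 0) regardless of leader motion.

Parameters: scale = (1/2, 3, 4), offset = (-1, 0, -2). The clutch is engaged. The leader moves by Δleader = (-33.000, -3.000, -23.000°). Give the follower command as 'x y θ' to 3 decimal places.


axis x: 1/2·-33.000 + -1 = -17.500
axis y: 3·-3.000 + 0 = -9.000
axis θ: 4·-23.000 + -2 = -94.000

-17.500 -9.000 -94.000


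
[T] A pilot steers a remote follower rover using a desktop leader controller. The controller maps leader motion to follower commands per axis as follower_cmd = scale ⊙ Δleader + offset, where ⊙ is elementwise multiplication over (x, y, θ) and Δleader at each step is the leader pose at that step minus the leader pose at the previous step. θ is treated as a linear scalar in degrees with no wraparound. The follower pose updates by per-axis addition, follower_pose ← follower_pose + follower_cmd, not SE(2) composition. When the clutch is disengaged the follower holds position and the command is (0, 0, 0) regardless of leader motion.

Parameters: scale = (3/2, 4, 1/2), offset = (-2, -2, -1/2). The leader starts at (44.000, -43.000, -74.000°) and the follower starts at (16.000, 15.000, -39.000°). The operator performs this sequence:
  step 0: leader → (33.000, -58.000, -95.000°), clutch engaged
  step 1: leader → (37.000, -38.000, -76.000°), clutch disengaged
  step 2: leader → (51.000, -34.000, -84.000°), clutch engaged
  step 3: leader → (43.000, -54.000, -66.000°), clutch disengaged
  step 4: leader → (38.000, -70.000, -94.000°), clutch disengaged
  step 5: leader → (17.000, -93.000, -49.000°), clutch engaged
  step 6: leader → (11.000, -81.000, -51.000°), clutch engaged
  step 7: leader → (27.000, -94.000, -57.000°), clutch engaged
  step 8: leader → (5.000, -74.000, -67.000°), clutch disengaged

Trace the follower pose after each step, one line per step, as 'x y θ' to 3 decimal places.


step 0: Δleader=(-11.000, -15.000, -21.000°), engaged; cmd=(-18.500, -62.000, -11.000°) → follower=(-2.500, -47.000, -50.000°)
step 1: Δleader=(4.000, 20.000, 19.000°), disengaged; cmd=(0,0,0) → follower holds at (-2.500, -47.000, -50.000°)
step 2: Δleader=(14.000, 4.000, -8.000°), engaged; cmd=(19.000, 14.000, -4.500°) → follower=(16.500, -33.000, -54.500°)
step 3: Δleader=(-8.000, -20.000, 18.000°), disengaged; cmd=(0,0,0) → follower holds at (16.500, -33.000, -54.500°)
step 4: Δleader=(-5.000, -16.000, -28.000°), disengaged; cmd=(0,0,0) → follower holds at (16.500, -33.000, -54.500°)
step 5: Δleader=(-21.000, -23.000, 45.000°), engaged; cmd=(-33.500, -94.000, 22.000°) → follower=(-17.000, -127.000, -32.500°)
step 6: Δleader=(-6.000, 12.000, -2.000°), engaged; cmd=(-11.000, 46.000, -1.500°) → follower=(-28.000, -81.000, -34.000°)
step 7: Δleader=(16.000, -13.000, -6.000°), engaged; cmd=(22.000, -54.000, -3.500°) → follower=(-6.000, -135.000, -37.500°)
step 8: Δleader=(-22.000, 20.000, -10.000°), disengaged; cmd=(0,0,0) → follower holds at (-6.000, -135.000, -37.500°)

-2.500 -47.000 -50.000
-2.500 -47.000 -50.000
16.500 -33.000 -54.500
16.500 -33.000 -54.500
16.500 -33.000 -54.500
-17.000 -127.000 -32.500
-28.000 -81.000 -34.000
-6.000 -135.000 -37.500
-6.000 -135.000 -37.500


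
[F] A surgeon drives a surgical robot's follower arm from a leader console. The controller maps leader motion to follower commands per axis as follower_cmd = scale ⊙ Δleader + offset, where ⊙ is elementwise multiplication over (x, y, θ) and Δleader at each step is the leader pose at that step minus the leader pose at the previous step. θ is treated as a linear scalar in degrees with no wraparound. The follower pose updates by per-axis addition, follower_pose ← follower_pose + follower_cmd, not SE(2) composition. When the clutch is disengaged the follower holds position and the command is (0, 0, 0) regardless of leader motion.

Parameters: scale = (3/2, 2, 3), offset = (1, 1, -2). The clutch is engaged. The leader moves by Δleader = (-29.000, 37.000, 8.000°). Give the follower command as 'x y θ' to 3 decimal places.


axis x: 3/2·-29.000 + 1 = -42.500
axis y: 2·37.000 + 1 = 75.000
axis θ: 3·8.000 + -2 = 22.000

-42.500 75.000 22.000


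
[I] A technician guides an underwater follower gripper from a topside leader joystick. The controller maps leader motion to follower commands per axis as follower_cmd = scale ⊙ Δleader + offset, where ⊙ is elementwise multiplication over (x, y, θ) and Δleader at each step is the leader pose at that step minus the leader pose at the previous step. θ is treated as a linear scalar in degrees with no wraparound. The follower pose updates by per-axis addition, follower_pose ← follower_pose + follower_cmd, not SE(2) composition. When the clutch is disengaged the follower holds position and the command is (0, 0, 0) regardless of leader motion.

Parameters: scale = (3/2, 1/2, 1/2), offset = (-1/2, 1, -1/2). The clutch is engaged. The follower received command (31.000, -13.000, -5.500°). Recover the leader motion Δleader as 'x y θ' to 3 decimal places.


21.000 -28.000 -10.000

axis x: (31.000 − -1/2) / (3/2) = 21.000
axis y: (-13.000 − 1) / (1/2) = -28.000
axis θ: (-5.500 − -1/2) / (1/2) = -10.000


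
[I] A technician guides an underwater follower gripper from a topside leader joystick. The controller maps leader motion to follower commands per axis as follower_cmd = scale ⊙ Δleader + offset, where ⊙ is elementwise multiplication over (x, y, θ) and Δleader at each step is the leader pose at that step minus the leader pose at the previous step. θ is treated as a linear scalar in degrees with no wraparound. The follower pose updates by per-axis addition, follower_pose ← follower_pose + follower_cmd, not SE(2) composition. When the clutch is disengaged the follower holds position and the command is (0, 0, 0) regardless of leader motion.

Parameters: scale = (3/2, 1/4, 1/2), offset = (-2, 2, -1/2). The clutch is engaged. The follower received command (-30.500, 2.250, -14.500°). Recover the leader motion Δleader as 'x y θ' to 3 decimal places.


-19.000 1.000 -28.000

axis x: (-30.500 − -2) / (3/2) = -19.000
axis y: (2.250 − 2) / (1/4) = 1.000
axis θ: (-14.500 − -1/2) / (1/2) = -28.000


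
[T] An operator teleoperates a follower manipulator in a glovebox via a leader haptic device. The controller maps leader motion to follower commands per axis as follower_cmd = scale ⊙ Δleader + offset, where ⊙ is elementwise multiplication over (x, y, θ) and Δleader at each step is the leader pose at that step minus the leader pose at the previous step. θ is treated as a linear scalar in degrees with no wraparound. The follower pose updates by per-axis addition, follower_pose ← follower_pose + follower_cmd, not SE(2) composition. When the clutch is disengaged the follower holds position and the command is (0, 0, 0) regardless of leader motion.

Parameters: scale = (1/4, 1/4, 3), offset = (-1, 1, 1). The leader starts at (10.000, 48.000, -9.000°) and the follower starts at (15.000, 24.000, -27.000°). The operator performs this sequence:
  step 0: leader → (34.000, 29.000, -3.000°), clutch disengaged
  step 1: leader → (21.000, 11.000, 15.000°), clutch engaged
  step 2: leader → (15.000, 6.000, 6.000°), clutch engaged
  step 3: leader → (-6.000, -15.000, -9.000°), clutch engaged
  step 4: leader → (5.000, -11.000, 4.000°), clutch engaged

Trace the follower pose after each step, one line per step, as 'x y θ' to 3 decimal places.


15.000 24.000 -27.000
10.750 20.500 28.000
8.250 20.250 2.000
2.000 16.000 -42.000
3.750 18.000 -2.000

step 0: Δleader=(24.000, -19.000, 6.000°), disengaged; cmd=(0,0,0) → follower holds at (15.000, 24.000, -27.000°)
step 1: Δleader=(-13.000, -18.000, 18.000°), engaged; cmd=(-4.250, -3.500, 55.000°) → follower=(10.750, 20.500, 28.000°)
step 2: Δleader=(-6.000, -5.000, -9.000°), engaged; cmd=(-2.500, -0.250, -26.000°) → follower=(8.250, 20.250, 2.000°)
step 3: Δleader=(-21.000, -21.000, -15.000°), engaged; cmd=(-6.250, -4.250, -44.000°) → follower=(2.000, 16.000, -42.000°)
step 4: Δleader=(11.000, 4.000, 13.000°), engaged; cmd=(1.750, 2.000, 40.000°) → follower=(3.750, 18.000, -2.000°)


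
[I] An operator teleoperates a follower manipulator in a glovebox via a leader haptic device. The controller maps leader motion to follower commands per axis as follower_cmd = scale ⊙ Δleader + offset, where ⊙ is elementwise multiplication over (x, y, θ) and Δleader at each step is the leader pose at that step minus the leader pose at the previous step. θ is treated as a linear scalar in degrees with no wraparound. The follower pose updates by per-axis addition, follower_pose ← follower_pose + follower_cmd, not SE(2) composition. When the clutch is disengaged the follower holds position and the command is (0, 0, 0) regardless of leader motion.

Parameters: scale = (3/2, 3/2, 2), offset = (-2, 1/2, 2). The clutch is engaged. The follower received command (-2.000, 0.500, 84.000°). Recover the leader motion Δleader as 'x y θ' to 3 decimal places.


axis x: (-2.000 − -2) / (3/2) = 0.000
axis y: (0.500 − 1/2) / (3/2) = 0.000
axis θ: (84.000 − 2) / (2) = 41.000

0.000 0.000 41.000


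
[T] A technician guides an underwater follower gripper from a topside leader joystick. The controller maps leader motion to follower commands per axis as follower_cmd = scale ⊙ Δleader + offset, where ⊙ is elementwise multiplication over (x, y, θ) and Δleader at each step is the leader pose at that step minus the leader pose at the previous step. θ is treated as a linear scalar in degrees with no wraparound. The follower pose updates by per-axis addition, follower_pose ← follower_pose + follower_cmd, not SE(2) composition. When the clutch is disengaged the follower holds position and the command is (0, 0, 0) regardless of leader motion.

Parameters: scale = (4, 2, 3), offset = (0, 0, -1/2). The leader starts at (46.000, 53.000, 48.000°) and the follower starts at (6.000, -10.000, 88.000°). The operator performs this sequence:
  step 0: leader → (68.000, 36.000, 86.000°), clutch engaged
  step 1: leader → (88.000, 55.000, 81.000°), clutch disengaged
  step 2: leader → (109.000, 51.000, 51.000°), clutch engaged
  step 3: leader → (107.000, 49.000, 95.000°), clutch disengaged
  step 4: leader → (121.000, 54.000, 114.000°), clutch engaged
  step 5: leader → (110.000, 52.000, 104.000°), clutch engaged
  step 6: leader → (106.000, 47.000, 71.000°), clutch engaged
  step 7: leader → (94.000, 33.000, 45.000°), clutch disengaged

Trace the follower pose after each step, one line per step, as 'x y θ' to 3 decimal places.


step 0: Δleader=(22.000, -17.000, 38.000°), engaged; cmd=(88.000, -34.000, 113.500°) → follower=(94.000, -44.000, 201.500°)
step 1: Δleader=(20.000, 19.000, -5.000°), disengaged; cmd=(0,0,0) → follower holds at (94.000, -44.000, 201.500°)
step 2: Δleader=(21.000, -4.000, -30.000°), engaged; cmd=(84.000, -8.000, -90.500°) → follower=(178.000, -52.000, 111.000°)
step 3: Δleader=(-2.000, -2.000, 44.000°), disengaged; cmd=(0,0,0) → follower holds at (178.000, -52.000, 111.000°)
step 4: Δleader=(14.000, 5.000, 19.000°), engaged; cmd=(56.000, 10.000, 56.500°) → follower=(234.000, -42.000, 167.500°)
step 5: Δleader=(-11.000, -2.000, -10.000°), engaged; cmd=(-44.000, -4.000, -30.500°) → follower=(190.000, -46.000, 137.000°)
step 6: Δleader=(-4.000, -5.000, -33.000°), engaged; cmd=(-16.000, -10.000, -99.500°) → follower=(174.000, -56.000, 37.500°)
step 7: Δleader=(-12.000, -14.000, -26.000°), disengaged; cmd=(0,0,0) → follower holds at (174.000, -56.000, 37.500°)

94.000 -44.000 201.500
94.000 -44.000 201.500
178.000 -52.000 111.000
178.000 -52.000 111.000
234.000 -42.000 167.500
190.000 -46.000 137.000
174.000 -56.000 37.500
174.000 -56.000 37.500


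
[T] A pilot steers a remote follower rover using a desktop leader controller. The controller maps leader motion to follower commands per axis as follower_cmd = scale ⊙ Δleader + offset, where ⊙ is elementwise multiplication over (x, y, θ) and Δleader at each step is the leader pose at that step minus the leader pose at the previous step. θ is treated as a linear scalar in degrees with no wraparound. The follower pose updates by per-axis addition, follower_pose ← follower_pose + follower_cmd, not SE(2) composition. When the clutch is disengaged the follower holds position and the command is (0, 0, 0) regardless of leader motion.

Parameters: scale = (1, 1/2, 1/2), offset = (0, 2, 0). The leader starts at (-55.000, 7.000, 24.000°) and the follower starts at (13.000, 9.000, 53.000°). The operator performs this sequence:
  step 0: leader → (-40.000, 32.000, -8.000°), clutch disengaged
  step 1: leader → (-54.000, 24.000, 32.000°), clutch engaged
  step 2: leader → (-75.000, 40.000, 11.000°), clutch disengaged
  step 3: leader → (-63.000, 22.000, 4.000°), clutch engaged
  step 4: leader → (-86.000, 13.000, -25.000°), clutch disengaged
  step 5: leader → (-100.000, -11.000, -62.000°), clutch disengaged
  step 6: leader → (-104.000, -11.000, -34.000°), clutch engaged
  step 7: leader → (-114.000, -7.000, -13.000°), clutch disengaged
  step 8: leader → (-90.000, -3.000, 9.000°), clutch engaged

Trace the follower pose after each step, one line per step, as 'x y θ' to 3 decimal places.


13.000 9.000 53.000
-1.000 7.000 73.000
-1.000 7.000 73.000
11.000 0.000 69.500
11.000 0.000 69.500
11.000 0.000 69.500
7.000 2.000 83.500
7.000 2.000 83.500
31.000 6.000 94.500

step 0: Δleader=(15.000, 25.000, -32.000°), disengaged; cmd=(0,0,0) → follower holds at (13.000, 9.000, 53.000°)
step 1: Δleader=(-14.000, -8.000, 40.000°), engaged; cmd=(-14.000, -2.000, 20.000°) → follower=(-1.000, 7.000, 73.000°)
step 2: Δleader=(-21.000, 16.000, -21.000°), disengaged; cmd=(0,0,0) → follower holds at (-1.000, 7.000, 73.000°)
step 3: Δleader=(12.000, -18.000, -7.000°), engaged; cmd=(12.000, -7.000, -3.500°) → follower=(11.000, 0.000, 69.500°)
step 4: Δleader=(-23.000, -9.000, -29.000°), disengaged; cmd=(0,0,0) → follower holds at (11.000, 0.000, 69.500°)
step 5: Δleader=(-14.000, -24.000, -37.000°), disengaged; cmd=(0,0,0) → follower holds at (11.000, 0.000, 69.500°)
step 6: Δleader=(-4.000, 0.000, 28.000°), engaged; cmd=(-4.000, 2.000, 14.000°) → follower=(7.000, 2.000, 83.500°)
step 7: Δleader=(-10.000, 4.000, 21.000°), disengaged; cmd=(0,0,0) → follower holds at (7.000, 2.000, 83.500°)
step 8: Δleader=(24.000, 4.000, 22.000°), engaged; cmd=(24.000, 4.000, 11.000°) → follower=(31.000, 6.000, 94.500°)


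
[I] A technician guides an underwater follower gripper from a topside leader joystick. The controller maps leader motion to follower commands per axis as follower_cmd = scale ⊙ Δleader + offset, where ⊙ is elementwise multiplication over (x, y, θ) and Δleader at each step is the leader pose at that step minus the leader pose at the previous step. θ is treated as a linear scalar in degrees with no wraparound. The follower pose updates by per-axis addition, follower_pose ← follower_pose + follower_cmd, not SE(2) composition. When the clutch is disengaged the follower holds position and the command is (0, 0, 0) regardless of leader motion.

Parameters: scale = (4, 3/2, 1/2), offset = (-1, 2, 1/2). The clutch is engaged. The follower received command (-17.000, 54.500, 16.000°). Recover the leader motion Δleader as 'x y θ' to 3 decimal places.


-4.000 35.000 31.000

axis x: (-17.000 − -1) / (4) = -4.000
axis y: (54.500 − 2) / (3/2) = 35.000
axis θ: (16.000 − 1/2) / (1/2) = 31.000


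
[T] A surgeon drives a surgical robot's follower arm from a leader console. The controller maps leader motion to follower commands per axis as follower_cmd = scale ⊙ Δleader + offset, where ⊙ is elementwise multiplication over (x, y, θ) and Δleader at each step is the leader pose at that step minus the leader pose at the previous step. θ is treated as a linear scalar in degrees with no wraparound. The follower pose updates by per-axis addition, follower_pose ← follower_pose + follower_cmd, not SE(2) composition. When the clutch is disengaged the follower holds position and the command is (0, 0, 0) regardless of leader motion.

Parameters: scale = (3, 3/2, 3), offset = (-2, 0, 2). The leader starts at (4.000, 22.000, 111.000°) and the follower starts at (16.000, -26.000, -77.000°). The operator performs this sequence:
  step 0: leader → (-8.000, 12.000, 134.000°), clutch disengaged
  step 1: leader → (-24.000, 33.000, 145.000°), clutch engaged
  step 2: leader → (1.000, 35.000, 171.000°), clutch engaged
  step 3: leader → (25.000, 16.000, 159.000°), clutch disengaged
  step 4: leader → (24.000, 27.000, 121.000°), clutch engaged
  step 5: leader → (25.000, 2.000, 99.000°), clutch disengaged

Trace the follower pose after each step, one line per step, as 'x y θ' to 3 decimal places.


step 0: Δleader=(-12.000, -10.000, 23.000°), disengaged; cmd=(0,0,0) → follower holds at (16.000, -26.000, -77.000°)
step 1: Δleader=(-16.000, 21.000, 11.000°), engaged; cmd=(-50.000, 31.500, 35.000°) → follower=(-34.000, 5.500, -42.000°)
step 2: Δleader=(25.000, 2.000, 26.000°), engaged; cmd=(73.000, 3.000, 80.000°) → follower=(39.000, 8.500, 38.000°)
step 3: Δleader=(24.000, -19.000, -12.000°), disengaged; cmd=(0,0,0) → follower holds at (39.000, 8.500, 38.000°)
step 4: Δleader=(-1.000, 11.000, -38.000°), engaged; cmd=(-5.000, 16.500, -112.000°) → follower=(34.000, 25.000, -74.000°)
step 5: Δleader=(1.000, -25.000, -22.000°), disengaged; cmd=(0,0,0) → follower holds at (34.000, 25.000, -74.000°)

16.000 -26.000 -77.000
-34.000 5.500 -42.000
39.000 8.500 38.000
39.000 8.500 38.000
34.000 25.000 -74.000
34.000 25.000 -74.000
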